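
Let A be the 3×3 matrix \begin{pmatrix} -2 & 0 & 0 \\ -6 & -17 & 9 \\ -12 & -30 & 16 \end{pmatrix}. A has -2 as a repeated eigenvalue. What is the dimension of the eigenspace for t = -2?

A + 2I = [[0, 0, 0], [-6, -15, 9], [-12, -30, 18]].
This matrix has rank 1, so its null space has dimension 3 − 1 = 2.

2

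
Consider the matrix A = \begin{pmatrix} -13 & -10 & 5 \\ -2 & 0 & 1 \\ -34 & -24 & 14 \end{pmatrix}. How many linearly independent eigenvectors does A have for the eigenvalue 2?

1

A − 2I = [[-15, -10, 5], [-2, -2, 1], [-34, -24, 12]].
This matrix has rank 2, so its null space has dimension 3 − 2 = 1.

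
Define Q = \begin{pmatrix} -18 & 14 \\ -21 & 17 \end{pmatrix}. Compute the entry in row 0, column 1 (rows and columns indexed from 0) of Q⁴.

-350

Characteristic polynomial: t^2 + t - 12 = (t - 3)(t + 4), so the eigenvalues are -4, 3.
t=-4: eigenvector (1, 1).
t=3: eigenvector (2, 3).
P = [[1, 2], [1, 3]], D = diag(-4, 3), P⁻¹ = [[3, -2], [-1, 1]].
Q⁴ = P·diag(256, 81)·P⁻¹ = [[606, -350], [525, -269]].
The requested entry is -350.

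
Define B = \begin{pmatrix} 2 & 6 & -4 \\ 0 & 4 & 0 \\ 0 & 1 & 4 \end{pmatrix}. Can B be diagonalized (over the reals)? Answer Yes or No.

Characteristic polynomial: p(s) = s^3 - 10s^2 + 32s - 32 = (s - 4)^2(s - 2).
s = 4 has algebraic multiplicity 2; rank(B − 4I) = 2, so geometric multiplicity = 1.
Geometric multiplicity < algebraic multiplicity, so B is not diagonalizable.

No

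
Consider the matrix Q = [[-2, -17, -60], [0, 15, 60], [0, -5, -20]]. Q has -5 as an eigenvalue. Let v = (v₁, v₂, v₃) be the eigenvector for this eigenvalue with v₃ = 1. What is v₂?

Q + 5I = [[3, -17, -60], [0, 20, 60], [0, -5, -15]].
Solving (Q + 5I)v = 0 gives the eigenspace spanned by (3, -3, 1).
With v₃ = 1, v = (3, -3, 1), so v₂ = -3.

-3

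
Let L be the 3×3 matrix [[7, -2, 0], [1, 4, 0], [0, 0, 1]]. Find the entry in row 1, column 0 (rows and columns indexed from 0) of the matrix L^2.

11

Characteristic polynomial: s^3 - 12s^2 + 41s - 30 = (s - 6)(s - 5)(s - 1), so the eigenvalues are 1, 5, 6.
s=6: eigenvector (2, 1, 0).
s=5: eigenvector (1, 1, 0).
s=1: eigenvector (0, 0, 1).
P = [[2, 1, 0], [1, 1, 0], [0, 0, 1]], D = diag(6, 5, 1), P⁻¹ = [[1, -1, 0], [-1, 2, 0], [0, 0, 1]].
L² = P·diag(36, 25, 1)·P⁻¹ = [[47, -22, 0], [11, 14, 0], [0, 0, 1]].
The requested entry is 11.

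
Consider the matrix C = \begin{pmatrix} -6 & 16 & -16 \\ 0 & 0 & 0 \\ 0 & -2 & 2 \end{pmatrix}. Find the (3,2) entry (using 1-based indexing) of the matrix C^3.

-8

Characteristic polynomial: μ^3 + 4μ^2 - 12μ = μ(μ - 2)(μ + 6), so the eigenvalues are -6, 0, 2.
μ=-6: eigenvector (1, 0, 0).
μ=0: eigenvector (0, 1, 1).
μ=2: eigenvector (-2, 0, 1).
P = [[1, 0, -2], [0, 1, 0], [0, 1, 1]], D = diag(-6, 0, 2), P⁻¹ = [[1, -2, 2], [0, 1, 0], [0, -1, 1]].
C³ = P·diag(-216, 0, 8)·P⁻¹ = [[-216, 448, -448], [0, 0, 0], [0, -8, 8]].
The requested entry is -8.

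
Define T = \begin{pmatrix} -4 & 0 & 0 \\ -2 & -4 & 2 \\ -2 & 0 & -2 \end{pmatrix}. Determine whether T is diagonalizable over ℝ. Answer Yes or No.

Yes

Characteristic polynomial: p(r) = r^3 + 10r^2 + 32r + 32 = (r + 2)(r + 4)^2.
r = -4 has algebraic multiplicity 2; rank(T + 4I) = 1, so geometric multiplicity = 2.
Every eigenvalue has geometric = algebraic multiplicity, so T is diagonalizable.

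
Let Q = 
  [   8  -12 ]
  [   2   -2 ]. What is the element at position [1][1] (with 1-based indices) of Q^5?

Characteristic polynomial: r^2 - 6r + 8 = (r - 4)(r - 2), so the eigenvalues are 2, 4.
r=2: eigenvector (-2, -1).
r=4: eigenvector (3, 1).
P = [[-2, 3], [-1, 1]], D = diag(2, 4), P⁻¹ = [[1, -3], [1, -2]].
Q⁵ = P·diag(32, 1024)·P⁻¹ = [[3008, -5952], [992, -1952]].
The requested entry is 3008.

3008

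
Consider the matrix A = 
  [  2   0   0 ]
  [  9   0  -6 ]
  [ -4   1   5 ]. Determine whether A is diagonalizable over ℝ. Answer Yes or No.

Characteristic polynomial: p(λ) = λ^3 - 7λ^2 + 16λ - 12 = (λ - 3)(λ - 2)^2.
λ = 2 has algebraic multiplicity 2; rank(A − 2I) = 2, so geometric multiplicity = 1.
Geometric multiplicity < algebraic multiplicity, so A is not diagonalizable.

No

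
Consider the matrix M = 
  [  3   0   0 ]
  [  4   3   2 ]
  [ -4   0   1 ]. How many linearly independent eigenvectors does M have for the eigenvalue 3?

2

M − 3I = [[0, 0, 0], [4, 0, 2], [-4, 0, -2]].
This matrix has rank 1, so its null space has dimension 3 − 1 = 2.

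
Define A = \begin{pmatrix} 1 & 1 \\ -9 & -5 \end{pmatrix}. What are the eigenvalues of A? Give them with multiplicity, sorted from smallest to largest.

Characteristic polynomial: p(μ) = μ^2 + 4μ + 4 = (μ + 2)^2.
Roots (with multiplicity): -2, -2.

-2, -2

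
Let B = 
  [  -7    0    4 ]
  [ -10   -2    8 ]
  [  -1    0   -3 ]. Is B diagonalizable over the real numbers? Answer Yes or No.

No

Characteristic polynomial: p(s) = s^3 + 12s^2 + 45s + 50 = (s + 2)(s + 5)^2.
s = -5 has algebraic multiplicity 2; rank(B + 5I) = 2, so geometric multiplicity = 1.
Geometric multiplicity < algebraic multiplicity, so B is not diagonalizable.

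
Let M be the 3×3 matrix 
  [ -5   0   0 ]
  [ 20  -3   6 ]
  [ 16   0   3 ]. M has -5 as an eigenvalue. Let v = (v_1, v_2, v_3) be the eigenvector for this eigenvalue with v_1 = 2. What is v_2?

M + 5I = [[0, 0, 0], [20, 2, 6], [16, 0, 8]].
Solving (M + 5I)v = 0 gives the eigenspace spanned by (2, -8, -4).
With v_1 = 2, v = (2, -8, -4), so v_2 = -8.

-8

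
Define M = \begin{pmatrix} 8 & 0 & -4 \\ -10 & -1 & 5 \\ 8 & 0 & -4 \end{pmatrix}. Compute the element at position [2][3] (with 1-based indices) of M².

15

Characteristic polynomial: t^3 - 3t^2 - 4t = t(t - 4)(t + 1), so the eigenvalues are -1, 0, 4.
t=0: eigenvector (-1, 0, -2).
t=-1: eigenvector (0, 1, 0).
t=4: eigenvector (1, -1, 1).
P = [[-1, 0, 1], [0, 1, -1], [-2, 0, 1]], D = diag(0, -1, 4), P⁻¹ = [[1, 0, -1], [2, 1, -1], [2, 0, -1]].
M² = P·diag(0, 1, 16)·P⁻¹ = [[32, 0, -16], [-30, 1, 15], [32, 0, -16]].
The requested entry is 15.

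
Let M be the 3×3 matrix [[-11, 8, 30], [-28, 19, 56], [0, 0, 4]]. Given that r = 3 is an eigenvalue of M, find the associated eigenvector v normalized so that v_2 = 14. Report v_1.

8

M − 3I = [[-14, 8, 30], [-28, 16, 56], [0, 0, 1]].
Solving (M − 3I)v = 0 gives the eigenspace spanned by (8, 14, 0).
With v_2 = 14, v = (8, 14, 0), so v_1 = 8.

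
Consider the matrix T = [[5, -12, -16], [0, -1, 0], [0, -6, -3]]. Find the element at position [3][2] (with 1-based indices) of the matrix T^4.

240

Characteristic polynomial: r^3 - r^2 - 17r - 15 = (r - 5)(r + 1)(r + 3), so the eigenvalues are -3, -1, 5.
r=5: eigenvector (1, 0, 0).
r=-1: eigenvector (-6, 1, -3).
r=-3: eigenvector (2, 0, 1).
P = [[1, -6, 2], [0, 1, 0], [0, -3, 1]], D = diag(5, -1, -3), P⁻¹ = [[1, 0, -2], [0, 1, 0], [0, 3, 1]].
T⁴ = P·diag(625, 1, 81)·P⁻¹ = [[625, 480, -1088], [0, 1, 0], [0, 240, 81]].
The requested entry is 240.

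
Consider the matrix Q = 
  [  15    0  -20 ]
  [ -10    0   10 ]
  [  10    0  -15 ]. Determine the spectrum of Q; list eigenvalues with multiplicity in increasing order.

-5, 0, 5

Characteristic polynomial: p(t) = t^3 - 25t = t(t - 5)(t + 5).
Roots (with multiplicity): -5, 0, 5.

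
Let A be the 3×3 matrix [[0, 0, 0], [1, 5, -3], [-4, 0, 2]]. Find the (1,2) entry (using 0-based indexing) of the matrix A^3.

-117

Characteristic polynomial: t^3 - 7t^2 + 10t = t(t - 5)(t - 2), so the eigenvalues are 0, 2, 5.
t=0: eigenvector (1, 1, 2).
t=5: eigenvector (0, 1, 0).
t=2: eigenvector (0, 1, 1).
P = [[1, 0, 0], [1, 1, 1], [2, 0, 1]], D = diag(0, 5, 2), P⁻¹ = [[1, 0, 0], [1, 1, -1], [-2, 0, 1]].
A³ = P·diag(0, 125, 8)·P⁻¹ = [[0, 0, 0], [109, 125, -117], [-16, 0, 8]].
The requested entry is -117.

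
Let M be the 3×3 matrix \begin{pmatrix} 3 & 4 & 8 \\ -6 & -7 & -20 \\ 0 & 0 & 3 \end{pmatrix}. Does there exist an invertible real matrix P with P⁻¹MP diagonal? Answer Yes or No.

Yes

Characteristic polynomial: p(λ) = λ^3 + λ^2 - 9λ - 9 = (λ - 3)(λ + 1)(λ + 3).
All 3 eigenvalues are distinct, so M is diagonalizable.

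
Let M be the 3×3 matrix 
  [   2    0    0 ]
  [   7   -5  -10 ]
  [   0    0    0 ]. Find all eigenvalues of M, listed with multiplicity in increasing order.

-5, 0, 2

Characteristic polynomial: p(λ) = λ^3 + 3λ^2 - 10λ = λ(λ - 2)(λ + 5).
Roots (with multiplicity): -5, 0, 2.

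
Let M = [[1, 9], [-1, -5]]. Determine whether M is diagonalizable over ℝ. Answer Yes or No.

Characteristic polynomial: p(r) = r^2 + 4r + 4 = (r + 2)^2.
r = -2 has algebraic multiplicity 2; rank(M + 2I) = 1, so geometric multiplicity = 1.
Geometric multiplicity < algebraic multiplicity, so M is not diagonalizable.

No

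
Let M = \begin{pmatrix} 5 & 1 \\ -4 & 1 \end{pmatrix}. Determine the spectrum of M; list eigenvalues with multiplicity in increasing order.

Characteristic polynomial: p(r) = r^2 - 6r + 9 = (r - 3)^2.
Roots (with multiplicity): 3, 3.

3, 3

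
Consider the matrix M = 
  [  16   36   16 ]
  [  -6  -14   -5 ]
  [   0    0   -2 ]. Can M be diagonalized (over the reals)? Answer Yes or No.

No

Characteristic polynomial: p(t) = t^3 - 12t - 16 = (t - 4)(t + 2)^2.
t = -2 has algebraic multiplicity 2; rank(M + 2I) = 2, so geometric multiplicity = 1.
Geometric multiplicity < algebraic multiplicity, so M is not diagonalizable.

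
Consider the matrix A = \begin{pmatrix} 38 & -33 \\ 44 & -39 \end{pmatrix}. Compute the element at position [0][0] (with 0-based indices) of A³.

Characteristic polynomial: s^2 + s - 30 = (s - 5)(s + 6), so the eigenvalues are -6, 5.
s=5: eigenvector (1, 1).
s=-6: eigenvector (3, 4).
P = [[1, 3], [1, 4]], D = diag(5, -6), P⁻¹ = [[4, -3], [-1, 1]].
A³ = P·diag(125, -216)·P⁻¹ = [[1148, -1023], [1364, -1239]].
The requested entry is 1148.

1148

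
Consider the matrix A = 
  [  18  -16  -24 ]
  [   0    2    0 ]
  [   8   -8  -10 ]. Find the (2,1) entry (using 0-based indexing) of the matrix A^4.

Characteristic polynomial: s^3 - 10s^2 + 28s - 24 = (s - 6)(s - 2)^2, so the eigenvalues are 2, 2, 6.
s=2: eigenvector (-3, 0, -2).
s=2: eigenvector (1, 1, 0).
s=6: eigenvector (2, 0, 1).
P = [[-3, 1, 2], [0, 1, 0], [-2, 0, 1]], D = diag(2, 2, 6), P⁻¹ = [[1, -1, -2], [0, 1, 0], [2, -2, -3]].
A⁴ = P·diag(16, 16, 1296)·P⁻¹ = [[5136, -5120, -7680], [0, 16, 0], [2560, -2560, -3824]].
The requested entry is -2560.

-2560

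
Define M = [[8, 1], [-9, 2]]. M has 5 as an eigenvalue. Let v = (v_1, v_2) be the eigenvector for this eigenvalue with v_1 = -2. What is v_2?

6

M − 5I = [[3, 1], [-9, -3]].
Solving (M − 5I)v = 0 gives the eigenspace spanned by (-2, 6).
With v_1 = -2, v = (-2, 6), so v_2 = 6.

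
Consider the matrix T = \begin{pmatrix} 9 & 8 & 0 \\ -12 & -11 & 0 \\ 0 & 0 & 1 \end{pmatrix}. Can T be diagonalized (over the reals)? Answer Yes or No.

Characteristic polynomial: p(λ) = λ^3 + λ^2 - 5λ + 3 = (λ - 1)^2(λ + 3).
λ = 1 has algebraic multiplicity 2; rank(T − 1I) = 1, so geometric multiplicity = 2.
Every eigenvalue has geometric = algebraic multiplicity, so T is diagonalizable.

Yes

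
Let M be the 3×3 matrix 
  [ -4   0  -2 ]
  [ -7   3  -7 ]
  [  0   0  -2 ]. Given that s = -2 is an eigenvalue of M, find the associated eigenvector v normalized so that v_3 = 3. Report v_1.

M + 2I = [[-2, 0, -2], [-7, 5, -7], [0, 0, 0]].
Solving (M + 2I)v = 0 gives the eigenspace spanned by (-3, 0, 3).
With v_3 = 3, v = (-3, 0, 3), so v_1 = -3.

-3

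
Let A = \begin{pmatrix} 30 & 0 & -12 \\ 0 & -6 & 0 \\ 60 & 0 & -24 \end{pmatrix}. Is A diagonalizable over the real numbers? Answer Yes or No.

Characteristic polynomial: p(λ) = λ^3 - 36λ = λ(λ - 6)(λ + 6).
All 3 eigenvalues are distinct, so A is diagonalizable.

Yes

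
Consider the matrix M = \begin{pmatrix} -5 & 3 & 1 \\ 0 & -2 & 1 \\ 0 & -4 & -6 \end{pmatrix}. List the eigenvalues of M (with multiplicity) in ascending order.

-5, -4, -4

Characteristic polynomial: p(s) = s^3 + 13s^2 + 56s + 80 = (s + 4)^2(s + 5).
Roots (with multiplicity): -5, -4, -4.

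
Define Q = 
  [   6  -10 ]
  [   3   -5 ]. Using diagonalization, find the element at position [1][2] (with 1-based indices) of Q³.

Characteristic polynomial: r^2 - r = r(r - 1), so the eigenvalues are 0, 1.
r=1: eigenvector (2, 1).
r=0: eigenvector (-5, -3).
P = [[2, -5], [1, -3]], D = diag(1, 0), P⁻¹ = [[3, -5], [1, -2]].
Q³ = P·diag(1, 0)·P⁻¹ = [[6, -10], [3, -5]].
The requested entry is -10.

-10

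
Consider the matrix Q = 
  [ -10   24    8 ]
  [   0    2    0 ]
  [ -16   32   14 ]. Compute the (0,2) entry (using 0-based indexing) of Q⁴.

Characteristic polynomial: t^3 - 6t^2 - 4t + 24 = (t - 6)(t - 2)(t + 2), so the eigenvalues are -2, 2, 6.
t=6: eigenvector (-1, 0, -2).
t=-2: eigenvector (1, 0, 1).
t=2: eigenvector (2, 1, 0).
P = [[-1, 1, 2], [0, 0, 1], [-2, 1, 0]], D = diag(6, -2, 2), P⁻¹ = [[1, -2, -1], [2, -4, -1], [0, 1, 0]].
Q⁴ = P·diag(1296, 16, 16)·P⁻¹ = [[-1264, 2560, 1280], [0, 16, 0], [-2560, 5120, 2576]].
The requested entry is 1280.

1280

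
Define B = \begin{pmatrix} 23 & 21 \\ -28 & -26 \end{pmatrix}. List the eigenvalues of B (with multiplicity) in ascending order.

-5, 2

Characteristic polynomial: p(λ) = λ^2 + 3λ - 10 = (λ - 2)(λ + 5).
Roots (with multiplicity): -5, 2.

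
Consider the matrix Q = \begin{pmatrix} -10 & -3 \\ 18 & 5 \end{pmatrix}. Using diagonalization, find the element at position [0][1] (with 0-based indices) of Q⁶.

Characteristic polynomial: r^2 + 5r + 4 = (r + 1)(r + 4), so the eigenvalues are -4, -1.
r=-4: eigenvector (1, -2).
r=-1: eigenvector (-1, 3).
P = [[1, -1], [-2, 3]], D = diag(-4, -1), P⁻¹ = [[3, 1], [2, 1]].
Q⁶ = P·diag(4096, 1)·P⁻¹ = [[12286, 4095], [-24570, -8189]].
The requested entry is 4095.

4095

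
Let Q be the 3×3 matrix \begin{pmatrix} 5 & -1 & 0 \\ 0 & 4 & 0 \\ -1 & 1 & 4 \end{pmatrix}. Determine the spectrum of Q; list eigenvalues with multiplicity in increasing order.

4, 4, 5

Characteristic polynomial: p(r) = r^3 - 13r^2 + 56r - 80 = (r - 5)(r - 4)^2.
Roots (with multiplicity): 4, 4, 5.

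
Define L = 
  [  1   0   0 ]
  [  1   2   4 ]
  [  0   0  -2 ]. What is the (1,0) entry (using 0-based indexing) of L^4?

Characteristic polynomial: t^3 - t^2 - 4t + 4 = (t - 2)(t - 1)(t + 2), so the eigenvalues are -2, 1, 2.
t=1: eigenvector (1, -1, 0).
t=2: eigenvector (0, 1, 0).
t=-2: eigenvector (0, -1, 1).
P = [[1, 0, 0], [-1, 1, -1], [0, 0, 1]], D = diag(1, 2, -2), P⁻¹ = [[1, 0, 0], [1, 1, 1], [0, 0, 1]].
L⁴ = P·diag(1, 16, 16)·P⁻¹ = [[1, 0, 0], [15, 16, 0], [0, 0, 16]].
The requested entry is 15.

15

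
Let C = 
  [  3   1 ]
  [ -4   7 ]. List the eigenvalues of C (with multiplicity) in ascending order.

Characteristic polynomial: p(r) = r^2 - 10r + 25 = (r - 5)^2.
Roots (with multiplicity): 5, 5.

5, 5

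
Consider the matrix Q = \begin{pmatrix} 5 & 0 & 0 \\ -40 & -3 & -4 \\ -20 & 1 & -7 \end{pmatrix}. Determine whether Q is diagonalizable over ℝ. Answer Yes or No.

No

Characteristic polynomial: p(r) = r^3 + 5r^2 - 25r - 125 = (r - 5)(r + 5)^2.
r = -5 has algebraic multiplicity 2; rank(Q + 5I) = 2, so geometric multiplicity = 1.
Geometric multiplicity < algebraic multiplicity, so Q is not diagonalizable.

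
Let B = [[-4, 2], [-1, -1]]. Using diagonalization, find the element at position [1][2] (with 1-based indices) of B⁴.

-130

Characteristic polynomial: λ^2 + 5λ + 6 = (λ + 2)(λ + 3), so the eigenvalues are -3, -2.
λ=-2: eigenvector (1, 1).
λ=-3: eigenvector (-2, -1).
P = [[1, -2], [1, -1]], D = diag(-2, -3), P⁻¹ = [[-1, 2], [-1, 1]].
B⁴ = P·diag(16, 81)·P⁻¹ = [[146, -130], [65, -49]].
The requested entry is -130.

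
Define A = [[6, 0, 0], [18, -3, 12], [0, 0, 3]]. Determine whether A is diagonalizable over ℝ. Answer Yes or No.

Yes

Characteristic polynomial: p(t) = t^3 - 6t^2 - 9t + 54 = (t - 6)(t - 3)(t + 3).
All 3 eigenvalues are distinct, so A is diagonalizable.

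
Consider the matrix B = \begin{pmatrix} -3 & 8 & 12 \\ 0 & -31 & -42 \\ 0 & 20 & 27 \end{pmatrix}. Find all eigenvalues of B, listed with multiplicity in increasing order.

-3, -3, -1

Characteristic polynomial: p(t) = t^3 + 7t^2 + 15t + 9 = (t + 1)(t + 3)^2.
Roots (with multiplicity): -3, -3, -1.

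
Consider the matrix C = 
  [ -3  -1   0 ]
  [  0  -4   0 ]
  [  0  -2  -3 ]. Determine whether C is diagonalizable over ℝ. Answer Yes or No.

Characteristic polynomial: p(λ) = λ^3 + 10λ^2 + 33λ + 36 = (λ + 3)^2(λ + 4).
λ = -3 has algebraic multiplicity 2; rank(C + 3I) = 1, so geometric multiplicity = 2.
Every eigenvalue has geometric = algebraic multiplicity, so C is diagonalizable.

Yes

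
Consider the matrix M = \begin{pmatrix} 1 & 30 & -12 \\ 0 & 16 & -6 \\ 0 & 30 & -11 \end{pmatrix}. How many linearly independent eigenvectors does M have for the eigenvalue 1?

2

M − 1I = [[0, 30, -12], [0, 15, -6], [0, 30, -12]].
This matrix has rank 1, so its null space has dimension 3 − 1 = 2.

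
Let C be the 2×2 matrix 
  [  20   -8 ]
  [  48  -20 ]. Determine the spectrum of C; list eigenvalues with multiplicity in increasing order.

-4, 4

Characteristic polynomial: p(μ) = μ^2 - 16 = (μ - 4)(μ + 4).
Roots (with multiplicity): -4, 4.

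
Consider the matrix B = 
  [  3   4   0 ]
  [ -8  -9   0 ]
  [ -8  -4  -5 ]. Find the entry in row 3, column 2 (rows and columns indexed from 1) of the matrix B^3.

Characteristic polynomial: μ^3 + 11μ^2 + 35μ + 25 = (μ + 1)(μ + 5)^2, so the eigenvalues are -5, -5, -1.
μ=-5: eigenvector (1, -2, 0).
μ=-1: eigenvector (1, -1, -1).
μ=-5: eigenvector (-1, 2, 1).
P = [[1, 1, -1], [-2, -1, 2], [0, -1, 1]], D = diag(-5, -1, -5), P⁻¹ = [[1, 0, 1], [2, 1, 0], [2, 1, 1]].
B³ = P·diag(-125, -1, -125)·P⁻¹ = [[123, 124, 0], [-248, -249, 0], [-248, -124, -125]].
The requested entry is -124.

-124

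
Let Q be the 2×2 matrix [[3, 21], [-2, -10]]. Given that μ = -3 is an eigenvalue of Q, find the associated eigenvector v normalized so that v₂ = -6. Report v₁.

Q + 3I = [[6, 21], [-2, -7]].
Solving (Q + 3I)v = 0 gives the eigenspace spanned by (21, -6).
With v₂ = -6, v = (21, -6), so v₁ = 21.

21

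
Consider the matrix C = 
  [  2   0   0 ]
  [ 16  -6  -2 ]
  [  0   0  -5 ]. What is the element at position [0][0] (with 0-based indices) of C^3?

8

Characteristic polynomial: λ^3 + 9λ^2 + 8λ - 60 = (λ - 2)(λ + 5)(λ + 6), so the eigenvalues are -6, -5, 2.
λ=2: eigenvector (1, 2, 0).
λ=-6: eigenvector (0, 1, 0).
λ=-5: eigenvector (0, -2, 1).
P = [[1, 0, 0], [2, 1, -2], [0, 0, 1]], D = diag(2, -6, -5), P⁻¹ = [[1, 0, 0], [-2, 1, 2], [0, 0, 1]].
C³ = P·diag(8, -216, -125)·P⁻¹ = [[8, 0, 0], [448, -216, -182], [0, 0, -125]].
The requested entry is 8.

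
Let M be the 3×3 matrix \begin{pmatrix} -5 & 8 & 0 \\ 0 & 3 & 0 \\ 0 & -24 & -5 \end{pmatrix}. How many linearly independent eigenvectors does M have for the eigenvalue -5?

2

M + 5I = [[0, 8, 0], [0, 8, 0], [0, -24, 0]].
This matrix has rank 1, so its null space has dimension 3 − 1 = 2.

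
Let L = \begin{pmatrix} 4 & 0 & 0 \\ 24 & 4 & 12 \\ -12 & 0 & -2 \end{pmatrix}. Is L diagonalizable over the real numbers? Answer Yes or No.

Characteristic polynomial: p(r) = r^3 - 6r^2 + 32 = (r - 4)^2(r + 2).
r = 4 has algebraic multiplicity 2; rank(L − 4I) = 1, so geometric multiplicity = 2.
Every eigenvalue has geometric = algebraic multiplicity, so L is diagonalizable.

Yes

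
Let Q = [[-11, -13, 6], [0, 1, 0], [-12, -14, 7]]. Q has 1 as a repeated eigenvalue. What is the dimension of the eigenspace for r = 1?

1

Q − 1I = [[-12, -13, 6], [0, 0, 0], [-12, -14, 6]].
This matrix has rank 2, so its null space has dimension 3 − 2 = 1.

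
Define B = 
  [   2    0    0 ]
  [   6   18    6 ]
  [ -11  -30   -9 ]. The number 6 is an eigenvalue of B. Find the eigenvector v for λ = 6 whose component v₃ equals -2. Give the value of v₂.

B − 6I = [[-4, 0, 0], [6, 12, 6], [-11, -30, -15]].
Solving (B − 6I)v = 0 gives the eigenspace spanned by (0, 1, -2).
With v₃ = -2, v = (0, 1, -2), so v₂ = 1.

1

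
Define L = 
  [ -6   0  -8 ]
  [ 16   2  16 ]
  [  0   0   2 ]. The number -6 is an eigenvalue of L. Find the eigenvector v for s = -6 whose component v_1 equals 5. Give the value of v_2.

L + 6I = [[0, 0, -8], [16, 8, 16], [0, 0, 8]].
Solving (L + 6I)v = 0 gives the eigenspace spanned by (5, -10, 0).
With v_1 = 5, v = (5, -10, 0), so v_2 = -10.

-10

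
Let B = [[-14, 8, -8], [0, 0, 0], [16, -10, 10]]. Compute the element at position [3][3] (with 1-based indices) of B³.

Characteristic polynomial: r^3 + 4r^2 - 12r = r(r - 2)(r + 6), so the eigenvalues are -6, 0, 2.
r=2: eigenvector (1, 0, -2).
r=-6: eigenvector (1, 0, -1).
r=0: eigenvector (0, 1, 1).
P = [[1, 1, 0], [0, 0, 1], [-2, -1, 1]], D = diag(2, -6, 0), P⁻¹ = [[-1, 1, -1], [2, -1, 1], [0, 1, 0]].
B³ = P·diag(8, -216, 0)·P⁻¹ = [[-440, 224, -224], [0, 0, 0], [448, -232, 232]].
The requested entry is 232.

232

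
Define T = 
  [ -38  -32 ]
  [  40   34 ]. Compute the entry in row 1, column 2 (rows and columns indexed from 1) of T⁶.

Characteristic polynomial: r^2 + 4r - 12 = (r - 2)(r + 6), so the eigenvalues are -6, 2.
r=-6: eigenvector (1, -1).
r=2: eigenvector (-4, 5).
P = [[1, -4], [-1, 5]], D = diag(-6, 2), P⁻¹ = [[5, 4], [1, 1]].
T⁶ = P·diag(46656, 64)·P⁻¹ = [[233024, 186368], [-232960, -186304]].
The requested entry is 186368.

186368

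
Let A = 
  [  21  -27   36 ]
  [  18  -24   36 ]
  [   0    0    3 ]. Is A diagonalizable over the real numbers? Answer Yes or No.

Characteristic polynomial: p(r) = r^3 - 27r + 54 = (r - 3)^2(r + 6).
r = 3 has algebraic multiplicity 2; rank(A − 3I) = 1, so geometric multiplicity = 2.
Every eigenvalue has geometric = algebraic multiplicity, so A is diagonalizable.

Yes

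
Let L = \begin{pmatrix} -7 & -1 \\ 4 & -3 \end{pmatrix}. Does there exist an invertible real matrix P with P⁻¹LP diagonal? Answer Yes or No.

Characteristic polynomial: p(μ) = μ^2 + 10μ + 25 = (μ + 5)^2.
μ = -5 has algebraic multiplicity 2; rank(L + 5I) = 1, so geometric multiplicity = 1.
Geometric multiplicity < algebraic multiplicity, so L is not diagonalizable.

No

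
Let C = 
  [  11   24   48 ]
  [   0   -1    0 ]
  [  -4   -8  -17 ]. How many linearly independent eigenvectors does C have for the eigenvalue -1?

C + 1I = [[12, 24, 48], [0, 0, 0], [-4, -8, -16]].
This matrix has rank 1, so its null space has dimension 3 − 1 = 2.

2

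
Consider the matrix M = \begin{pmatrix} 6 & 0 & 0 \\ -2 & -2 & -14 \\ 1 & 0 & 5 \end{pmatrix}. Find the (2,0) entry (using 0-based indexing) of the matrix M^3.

Characteristic polynomial: r^3 - 9r^2 + 8r + 60 = (r - 6)(r - 5)(r + 2), so the eigenvalues are -2, 5, 6.
r=6: eigenvector (1, -2, 1).
r=-2: eigenvector (0, 1, 0).
r=5: eigenvector (0, -2, 1).
P = [[1, 0, 0], [-2, 1, -2], [1, 0, 1]], D = diag(6, -2, 5), P⁻¹ = [[1, 0, 0], [0, 1, 2], [-1, 0, 1]].
M³ = P·diag(216, -8, 125)·P⁻¹ = [[216, 0, 0], [-182, -8, -266], [91, 0, 125]].
The requested entry is 91.

91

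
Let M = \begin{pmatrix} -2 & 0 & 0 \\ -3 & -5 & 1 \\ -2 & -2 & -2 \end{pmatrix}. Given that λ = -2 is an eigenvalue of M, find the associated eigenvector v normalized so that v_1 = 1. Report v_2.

M + 2I = [[0, 0, 0], [-3, -3, 1], [-2, -2, 0]].
Solving (M + 2I)v = 0 gives the eigenspace spanned by (1, -1, 0).
With v_1 = 1, v = (1, -1, 0), so v_2 = -1.

-1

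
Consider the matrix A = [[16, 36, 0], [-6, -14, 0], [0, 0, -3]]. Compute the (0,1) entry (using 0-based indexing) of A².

72

Characteristic polynomial: r^3 + r^2 - 14r - 24 = (r - 4)(r + 2)(r + 3), so the eigenvalues are -3, -2, 4.
r=4: eigenvector (3, -1, 0).
r=-2: eigenvector (-2, 1, 0).
r=-3: eigenvector (0, 0, 1).
P = [[3, -2, 0], [-1, 1, 0], [0, 0, 1]], D = diag(4, -2, -3), P⁻¹ = [[1, 2, 0], [1, 3, 0], [0, 0, 1]].
A² = P·diag(16, 4, 9)·P⁻¹ = [[40, 72, 0], [-12, -20, 0], [0, 0, 9]].
The requested entry is 72.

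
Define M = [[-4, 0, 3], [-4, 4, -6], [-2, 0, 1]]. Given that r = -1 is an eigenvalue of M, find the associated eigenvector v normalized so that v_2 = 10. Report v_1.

M + 1I = [[-3, 0, 3], [-4, 5, -6], [-2, 0, 2]].
Solving (M + 1I)v = 0 gives the eigenspace spanned by (5, 10, 5).
With v_2 = 10, v = (5, 10, 5), so v_1 = 5.

5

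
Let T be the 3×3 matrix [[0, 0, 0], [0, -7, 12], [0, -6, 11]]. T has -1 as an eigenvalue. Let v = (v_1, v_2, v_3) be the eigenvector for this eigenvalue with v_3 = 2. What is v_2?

T + 1I = [[1, 0, 0], [0, -6, 12], [0, -6, 12]].
Solving (T + 1I)v = 0 gives the eigenspace spanned by (0, 4, 2).
With v_3 = 2, v = (0, 4, 2), so v_2 = 4.

4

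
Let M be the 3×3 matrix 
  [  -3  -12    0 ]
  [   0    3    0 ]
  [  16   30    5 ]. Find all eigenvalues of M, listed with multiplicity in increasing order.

Characteristic polynomial: p(t) = t^3 - 5t^2 - 9t + 45 = (t - 5)(t - 3)(t + 3).
Roots (with multiplicity): -3, 3, 5.

-3, 3, 5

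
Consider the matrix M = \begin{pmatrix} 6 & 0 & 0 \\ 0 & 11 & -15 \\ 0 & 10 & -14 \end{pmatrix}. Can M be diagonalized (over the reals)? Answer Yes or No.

Characteristic polynomial: p(μ) = μ^3 - 3μ^2 - 22μ + 24 = (μ - 6)(μ - 1)(μ + 4).
All 3 eigenvalues are distinct, so M is diagonalizable.

Yes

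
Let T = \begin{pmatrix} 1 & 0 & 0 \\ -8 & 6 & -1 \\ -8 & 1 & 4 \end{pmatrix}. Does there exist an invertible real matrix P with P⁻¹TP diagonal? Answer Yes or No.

Characteristic polynomial: p(s) = s^3 - 11s^2 + 35s - 25 = (s - 5)^2(s - 1).
s = 5 has algebraic multiplicity 2; rank(T − 5I) = 2, so geometric multiplicity = 1.
Geometric multiplicity < algebraic multiplicity, so T is not diagonalizable.

No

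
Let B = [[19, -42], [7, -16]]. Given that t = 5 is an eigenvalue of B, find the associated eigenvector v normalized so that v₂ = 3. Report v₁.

9

B − 5I = [[14, -42], [7, -21]].
Solving (B − 5I)v = 0 gives the eigenspace spanned by (9, 3).
With v₂ = 3, v = (9, 3), so v₁ = 9.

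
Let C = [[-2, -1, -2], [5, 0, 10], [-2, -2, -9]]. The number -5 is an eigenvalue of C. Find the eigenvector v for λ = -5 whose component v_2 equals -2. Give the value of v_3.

1

C + 5I = [[3, -1, -2], [5, 5, 10], [-2, -2, -4]].
Solving (C + 5I)v = 0 gives the eigenspace spanned by (0, -2, 1).
With v_2 = -2, v = (0, -2, 1), so v_3 = 1.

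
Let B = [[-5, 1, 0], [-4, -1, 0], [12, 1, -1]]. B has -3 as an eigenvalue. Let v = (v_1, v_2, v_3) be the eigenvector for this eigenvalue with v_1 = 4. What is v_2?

B + 3I = [[-2, 1, 0], [-4, 2, 0], [12, 1, 2]].
Solving (B + 3I)v = 0 gives the eigenspace spanned by (4, 8, -28).
With v_1 = 4, v = (4, 8, -28), so v_2 = 8.

8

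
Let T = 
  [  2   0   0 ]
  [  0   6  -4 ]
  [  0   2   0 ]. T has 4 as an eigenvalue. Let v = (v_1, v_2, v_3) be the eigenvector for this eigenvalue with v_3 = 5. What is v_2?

10

T − 4I = [[-2, 0, 0], [0, 2, -4], [0, 2, -4]].
Solving (T − 4I)v = 0 gives the eigenspace spanned by (0, 10, 5).
With v_3 = 5, v = (0, 10, 5), so v_2 = 10.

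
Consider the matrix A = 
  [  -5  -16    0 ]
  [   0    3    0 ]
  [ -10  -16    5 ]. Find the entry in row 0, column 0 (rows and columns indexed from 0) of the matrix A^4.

Characteristic polynomial: s^3 - 3s^2 - 25s + 75 = (s - 5)(s - 3)(s + 5), so the eigenvalues are -5, 3, 5.
s=-5: eigenvector (1, 0, 1).
s=3: eigenvector (-2, 1, -2).
s=5: eigenvector (0, 0, 1).
P = [[1, -2, 0], [0, 1, 0], [1, -2, 1]], D = diag(-5, 3, 5), P⁻¹ = [[1, 2, 0], [0, 1, 0], [-1, 0, 1]].
A⁴ = P·diag(625, 81, 625)·P⁻¹ = [[625, 1088, 0], [0, 81, 0], [0, 1088, 625]].
The requested entry is 625.

625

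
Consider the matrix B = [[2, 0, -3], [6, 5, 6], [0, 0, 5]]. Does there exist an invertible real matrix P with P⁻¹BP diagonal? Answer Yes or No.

Characteristic polynomial: p(λ) = λ^3 - 12λ^2 + 45λ - 50 = (λ - 5)^2(λ - 2).
λ = 5 has algebraic multiplicity 2; rank(B − 5I) = 1, so geometric multiplicity = 2.
Every eigenvalue has geometric = algebraic multiplicity, so B is diagonalizable.

Yes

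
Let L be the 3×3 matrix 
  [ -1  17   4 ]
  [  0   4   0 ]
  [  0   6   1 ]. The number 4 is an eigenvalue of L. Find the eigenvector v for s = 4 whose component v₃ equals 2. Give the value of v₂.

L − 4I = [[-5, 17, 4], [0, 0, 0], [0, 6, -3]].
Solving (L − 4I)v = 0 gives the eigenspace spanned by (5, 1, 2).
With v₃ = 2, v = (5, 1, 2), so v₂ = 1.

1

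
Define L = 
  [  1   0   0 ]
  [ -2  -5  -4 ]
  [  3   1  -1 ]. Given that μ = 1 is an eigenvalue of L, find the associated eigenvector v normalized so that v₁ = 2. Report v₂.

L − 1I = [[0, 0, 0], [-2, -6, -4], [3, 1, -2]].
Solving (L − 1I)v = 0 gives the eigenspace spanned by (2, -2, 2).
With v₁ = 2, v = (2, -2, 2), so v₂ = -2.

-2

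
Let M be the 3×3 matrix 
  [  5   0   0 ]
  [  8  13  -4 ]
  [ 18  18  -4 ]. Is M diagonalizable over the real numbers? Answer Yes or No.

Characteristic polynomial: p(λ) = λ^3 - 14λ^2 + 65λ - 100 = (λ - 5)^2(λ - 4).
λ = 5 has algebraic multiplicity 2; rank(M − 5I) = 1, so geometric multiplicity = 2.
Every eigenvalue has geometric = algebraic multiplicity, so M is diagonalizable.

Yes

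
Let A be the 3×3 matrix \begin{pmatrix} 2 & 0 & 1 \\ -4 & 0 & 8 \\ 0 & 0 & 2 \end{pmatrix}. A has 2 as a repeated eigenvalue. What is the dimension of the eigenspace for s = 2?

1

A − 2I = [[0, 0, 1], [-4, -2, 8], [0, 0, 0]].
This matrix has rank 2, so its null space has dimension 3 − 2 = 1.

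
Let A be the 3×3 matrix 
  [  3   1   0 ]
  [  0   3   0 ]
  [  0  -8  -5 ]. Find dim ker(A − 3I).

A − 3I = [[0, 1, 0], [0, 0, 0], [0, -8, -8]].
This matrix has rank 2, so its null space has dimension 3 − 2 = 1.

1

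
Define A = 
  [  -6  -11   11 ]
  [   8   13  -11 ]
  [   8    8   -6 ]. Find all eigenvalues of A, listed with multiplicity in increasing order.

Characteristic polynomial: p(s) = s^3 - s^2 - 32s + 60 = (s - 5)(s - 2)(s + 6).
Roots (with multiplicity): -6, 2, 5.

-6, 2, 5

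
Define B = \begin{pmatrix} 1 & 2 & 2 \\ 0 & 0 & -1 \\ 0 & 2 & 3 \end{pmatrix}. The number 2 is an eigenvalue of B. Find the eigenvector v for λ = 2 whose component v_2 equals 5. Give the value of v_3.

-10

B − 2I = [[-1, 2, 2], [0, -2, -1], [0, 2, 1]].
Solving (B − 2I)v = 0 gives the eigenspace spanned by (-10, 5, -10).
With v_2 = 5, v = (-10, 5, -10), so v_3 = -10.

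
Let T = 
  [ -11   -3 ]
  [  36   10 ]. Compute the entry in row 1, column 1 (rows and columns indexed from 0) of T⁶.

-188

Characteristic polynomial: s^2 + s - 2 = (s - 1)(s + 2), so the eigenvalues are -2, 1.
s=-2: eigenvector (1, -3).
s=1: eigenvector (1, -4).
P = [[1, 1], [-3, -4]], D = diag(-2, 1), P⁻¹ = [[4, 1], [-3, -1]].
T⁶ = P·diag(64, 1)·P⁻¹ = [[253, 63], [-756, -188]].
The requested entry is -188.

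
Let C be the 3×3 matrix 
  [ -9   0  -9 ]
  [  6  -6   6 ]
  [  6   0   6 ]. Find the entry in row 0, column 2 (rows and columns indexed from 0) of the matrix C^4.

243

Characteristic polynomial: r^3 + 9r^2 + 18r = r(r + 3)(r + 6), so the eigenvalues are -6, -3, 0.
r=-6: eigenvector (0, 1, 0).
r=-3: eigenvector (3, 2, -2).
r=0: eigenvector (-1, 0, 1).
P = [[0, 3, -1], [1, 2, 0], [0, -2, 1]], D = diag(-6, -3, 0), P⁻¹ = [[-2, 1, -2], [1, 0, 1], [2, 0, 3]].
C⁴ = P·diag(1296, 81, 0)·P⁻¹ = [[243, 0, 243], [-2430, 1296, -2430], [-162, 0, -162]].
The requested entry is 243.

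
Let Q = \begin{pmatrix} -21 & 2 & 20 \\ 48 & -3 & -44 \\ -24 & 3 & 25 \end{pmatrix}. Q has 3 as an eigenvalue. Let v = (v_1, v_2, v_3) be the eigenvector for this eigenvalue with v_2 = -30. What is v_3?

15

Q − 3I = [[-24, 2, 20], [48, -6, -44], [-24, 3, 22]].
Solving (Q − 3I)v = 0 gives the eigenspace spanned by (10, -30, 15).
With v_2 = -30, v = (10, -30, 15), so v_3 = 15.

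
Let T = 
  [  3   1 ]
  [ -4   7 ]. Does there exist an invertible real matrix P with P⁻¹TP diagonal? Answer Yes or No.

No

Characteristic polynomial: p(μ) = μ^2 - 10μ + 25 = (μ - 5)^2.
μ = 5 has algebraic multiplicity 2; rank(T − 5I) = 1, so geometric multiplicity = 1.
Geometric multiplicity < algebraic multiplicity, so T is not diagonalizable.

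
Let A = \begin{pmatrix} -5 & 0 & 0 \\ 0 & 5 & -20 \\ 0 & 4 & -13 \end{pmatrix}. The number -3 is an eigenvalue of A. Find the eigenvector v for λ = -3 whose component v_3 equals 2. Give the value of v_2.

A + 3I = [[-2, 0, 0], [0, 8, -20], [0, 4, -10]].
Solving (A + 3I)v = 0 gives the eigenspace spanned by (0, 5, 2).
With v_3 = 2, v = (0, 5, 2), so v_2 = 5.

5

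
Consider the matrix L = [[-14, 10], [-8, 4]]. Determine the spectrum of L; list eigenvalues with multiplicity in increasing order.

Characteristic polynomial: p(t) = t^2 + 10t + 24 = (t + 4)(t + 6).
Roots (with multiplicity): -6, -4.

-6, -4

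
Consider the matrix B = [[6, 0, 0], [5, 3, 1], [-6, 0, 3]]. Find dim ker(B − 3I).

B − 3I = [[3, 0, 0], [5, 0, 1], [-6, 0, 0]].
This matrix has rank 2, so its null space has dimension 3 − 2 = 1.

1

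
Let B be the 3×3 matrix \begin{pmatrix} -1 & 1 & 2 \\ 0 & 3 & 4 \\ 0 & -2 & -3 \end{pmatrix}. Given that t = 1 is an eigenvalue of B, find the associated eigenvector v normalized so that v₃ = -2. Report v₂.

B − 1I = [[-2, 1, 2], [0, 2, 4], [0, -2, -4]].
Solving (B − 1I)v = 0 gives the eigenspace spanned by (0, 4, -2).
With v₃ = -2, v = (0, 4, -2), so v₂ = 4.

4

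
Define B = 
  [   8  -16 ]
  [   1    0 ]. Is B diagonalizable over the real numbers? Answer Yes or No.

No

Characteristic polynomial: p(t) = t^2 - 8t + 16 = (t - 4)^2.
t = 4 has algebraic multiplicity 2; rank(B − 4I) = 1, so geometric multiplicity = 1.
Geometric multiplicity < algebraic multiplicity, so B is not diagonalizable.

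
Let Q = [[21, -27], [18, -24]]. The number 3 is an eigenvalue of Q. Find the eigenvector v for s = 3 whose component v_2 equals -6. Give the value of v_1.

Q − 3I = [[18, -27], [18, -27]].
Solving (Q − 3I)v = 0 gives the eigenspace spanned by (-9, -6).
With v_2 = -6, v = (-9, -6), so v_1 = -9.

-9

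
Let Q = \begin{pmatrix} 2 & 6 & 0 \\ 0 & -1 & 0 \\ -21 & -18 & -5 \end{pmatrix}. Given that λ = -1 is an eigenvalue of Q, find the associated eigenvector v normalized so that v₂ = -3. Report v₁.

6

Q + 1I = [[3, 6, 0], [0, 0, 0], [-21, -18, -4]].
Solving (Q + 1I)v = 0 gives the eigenspace spanned by (6, -3, -18).
With v₂ = -3, v = (6, -3, -18), so v₁ = 6.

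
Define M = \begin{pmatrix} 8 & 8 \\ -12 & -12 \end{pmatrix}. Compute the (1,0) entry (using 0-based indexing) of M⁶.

12288

Characteristic polynomial: λ^2 + 4λ = λ(λ + 4), so the eigenvalues are -4, 0.
λ=0: eigenvector (-1, 1).
λ=-4: eigenvector (-2, 3).
P = [[-1, -2], [1, 3]], D = diag(0, -4), P⁻¹ = [[-3, -2], [1, 1]].
M⁶ = P·diag(0, 4096)·P⁻¹ = [[-8192, -8192], [12288, 12288]].
The requested entry is 12288.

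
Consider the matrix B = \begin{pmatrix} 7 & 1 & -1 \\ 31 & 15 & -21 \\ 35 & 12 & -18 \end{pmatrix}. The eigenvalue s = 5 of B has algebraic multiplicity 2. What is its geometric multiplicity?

B − 5I = [[2, 1, -1], [31, 10, -21], [35, 12, -23]].
This matrix has rank 2, so its null space has dimension 3 − 2 = 1.

1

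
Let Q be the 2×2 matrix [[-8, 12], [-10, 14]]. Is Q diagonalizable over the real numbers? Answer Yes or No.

Yes

Characteristic polynomial: p(μ) = μ^2 - 6μ + 8 = (μ - 4)(μ - 2).
All 2 eigenvalues are distinct, so Q is diagonalizable.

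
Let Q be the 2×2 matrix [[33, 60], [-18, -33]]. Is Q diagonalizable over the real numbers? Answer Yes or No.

Characteristic polynomial: p(s) = s^2 - 9 = (s - 3)(s + 3).
All 2 eigenvalues are distinct, so Q is diagonalizable.

Yes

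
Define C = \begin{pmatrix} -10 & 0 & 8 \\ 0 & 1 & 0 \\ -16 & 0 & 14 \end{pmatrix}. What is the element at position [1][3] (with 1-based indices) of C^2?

32

Characteristic polynomial: r^3 - 5r^2 - 8r + 12 = (r - 6)(r - 1)(r + 2), so the eigenvalues are -2, 1, 6.
r=6: eigenvector (1, 0, 2).
r=1: eigenvector (0, 1, 0).
r=-2: eigenvector (-1, 0, -1).
P = [[1, 0, -1], [0, 1, 0], [2, 0, -1]], D = diag(6, 1, -2), P⁻¹ = [[-1, 0, 1], [0, 1, 0], [-2, 0, 1]].
C² = P·diag(36, 1, 4)·P⁻¹ = [[-28, 0, 32], [0, 1, 0], [-64, 0, 68]].
The requested entry is 32.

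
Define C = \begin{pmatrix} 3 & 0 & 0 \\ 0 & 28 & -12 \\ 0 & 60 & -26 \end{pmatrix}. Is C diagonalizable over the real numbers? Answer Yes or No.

Yes

Characteristic polynomial: p(t) = t^3 - 5t^2 - 2t + 24 = (t - 4)(t - 3)(t + 2).
All 3 eigenvalues are distinct, so C is diagonalizable.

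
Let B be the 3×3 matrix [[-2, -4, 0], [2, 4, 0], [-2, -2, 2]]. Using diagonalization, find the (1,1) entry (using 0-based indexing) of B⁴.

32

Characteristic polynomial: λ^3 - 4λ^2 + 4λ = λ(λ - 2)^2, so the eigenvalues are 0, 2, 2.
λ=2: eigenvector (1, -1, 0).
λ=0: eigenvector (2, -1, 1).
λ=2: eigenvector (0, 0, 1).
P = [[1, 2, 0], [-1, -1, 0], [0, 1, 1]], D = diag(2, 0, 2), P⁻¹ = [[-1, -2, 0], [1, 1, 0], [-1, -1, 1]].
B⁴ = P·diag(16, 0, 16)·P⁻¹ = [[-16, -32, 0], [16, 32, 0], [-16, -16, 16]].
The requested entry is 32.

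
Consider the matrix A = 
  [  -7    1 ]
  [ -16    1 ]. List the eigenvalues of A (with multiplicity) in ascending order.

-3, -3

Characteristic polynomial: p(μ) = μ^2 + 6μ + 9 = (μ + 3)^2.
Roots (with multiplicity): -3, -3.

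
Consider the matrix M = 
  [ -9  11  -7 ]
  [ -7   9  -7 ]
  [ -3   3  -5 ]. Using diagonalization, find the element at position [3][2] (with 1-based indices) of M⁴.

-609

Characteristic polynomial: s^3 + 5s^2 - 4s - 20 = (s - 2)(s + 2)(s + 5), so the eigenvalues are -5, -2, 2.
s=-2: eigenvector (1, 0, -1).
s=2: eigenvector (1, 1, 0).
s=-5: eigenvector (1, 1, 1).
P = [[1, 1, 1], [0, 1, 1], [-1, 0, 1]], D = diag(-2, 2, -5), P⁻¹ = [[1, -1, 0], [-1, 2, -1], [1, -1, 1]].
M⁴ = P·diag(16, 16, 625)·P⁻¹ = [[625, -609, 609], [609, -593, 609], [609, -609, 625]].
The requested entry is -609.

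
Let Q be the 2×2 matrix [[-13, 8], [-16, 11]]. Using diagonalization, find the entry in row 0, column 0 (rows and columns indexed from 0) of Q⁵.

-6493

Characteristic polynomial: r^2 + 2r - 15 = (r - 3)(r + 5), so the eigenvalues are -5, 3.
r=-5: eigenvector (-1, -1).
r=3: eigenvector (1, 2).
P = [[-1, 1], [-1, 2]], D = diag(-5, 3), P⁻¹ = [[-2, 1], [-1, 1]].
Q⁵ = P·diag(-3125, 243)·P⁻¹ = [[-6493, 3368], [-6736, 3611]].
The requested entry is -6493.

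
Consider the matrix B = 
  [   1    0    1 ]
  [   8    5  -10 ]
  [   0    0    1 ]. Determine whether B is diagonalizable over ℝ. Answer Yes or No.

No

Characteristic polynomial: p(s) = s^3 - 7s^2 + 11s - 5 = (s - 5)(s - 1)^2.
s = 1 has algebraic multiplicity 2; rank(B − 1I) = 2, so geometric multiplicity = 1.
Geometric multiplicity < algebraic multiplicity, so B is not diagonalizable.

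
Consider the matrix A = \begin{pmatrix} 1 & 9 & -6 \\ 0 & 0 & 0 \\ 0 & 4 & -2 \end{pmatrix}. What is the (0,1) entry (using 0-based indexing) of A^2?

Characteristic polynomial: λ^3 + λ^2 - 2λ = λ(λ - 1)(λ + 2), so the eigenvalues are -2, 0, 1.
λ=0: eigenvector (3, 1, 2).
λ=1: eigenvector (1, 0, 0).
λ=-2: eigenvector (2, 0, 1).
P = [[3, 1, 2], [1, 0, 0], [2, 0, 1]], D = diag(0, 1, -2), P⁻¹ = [[0, 1, 0], [1, 1, -2], [0, -2, 1]].
A² = P·diag(0, 1, 4)·P⁻¹ = [[1, -15, 6], [0, 0, 0], [0, -8, 4]].
The requested entry is -15.

-15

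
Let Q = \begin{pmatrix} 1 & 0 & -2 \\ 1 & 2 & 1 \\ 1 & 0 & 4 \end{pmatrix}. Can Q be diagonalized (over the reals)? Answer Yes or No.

Characteristic polynomial: p(s) = s^3 - 7s^2 + 16s - 12 = (s - 3)(s - 2)^2.
s = 2 has algebraic multiplicity 2; rank(Q − 2I) = 2, so geometric multiplicity = 1.
Geometric multiplicity < algebraic multiplicity, so Q is not diagonalizable.

No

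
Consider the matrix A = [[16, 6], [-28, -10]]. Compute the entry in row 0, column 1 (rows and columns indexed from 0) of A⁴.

720

Characteristic polynomial: μ^2 - 6μ + 8 = (μ - 4)(μ - 2), so the eigenvalues are 2, 4.
μ=4: eigenvector (1, -2).
μ=2: eigenvector (3, -7).
P = [[1, 3], [-2, -7]], D = diag(4, 2), P⁻¹ = [[7, 3], [-2, -1]].
A⁴ = P·diag(256, 16)·P⁻¹ = [[1696, 720], [-3360, -1424]].
The requested entry is 720.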